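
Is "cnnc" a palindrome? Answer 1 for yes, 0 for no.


Input: cnnc
Reversed: cnnc
  Compare pos 0 ('c') with pos 3 ('c'): match
  Compare pos 1 ('n') with pos 2 ('n'): match
Result: palindrome

1


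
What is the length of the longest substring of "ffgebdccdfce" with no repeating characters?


Input: "ffgebdccdfce"
Sliding window (track last position of each char):
  Position 0 ('f'): window [0,0] length 1 -- new best
  Position 1 ('f'): repeat (last at 0), move window start to 1
  Position 1 ('f'): window [1,1] length 1
  Position 2 ('g'): window [1,2] length 2 -- new best
  Position 3 ('e'): window [1,3] length 3 -- new best
  Position 4 ('b'): window [1,4] length 4 -- new best
  Position 5 ('d'): window [1,5] length 5 -- new best
  Position 6 ('c'): window [1,6] length 6 -- new best
  Position 7 ('c'): repeat (last at 6), move window start to 7
  Position 7 ('c'): window [7,7] length 1
  Position 8 ('d'): window [7,8] length 2
  Position 9 ('f'): window [7,9] length 3
  Position 10 ('c'): repeat (last at 7), move window start to 8
  Position 10 ('c'): window [8,10] length 3
  Position 11 ('e'): window [8,11] length 4
Longest substring with no repeats: "fgebdc" with length 6

6


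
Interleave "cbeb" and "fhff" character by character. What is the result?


Interleaving "cbeb" and "fhff":
  Position 0: 'c' from first, 'f' from second => "cf"
  Position 1: 'b' from first, 'h' from second => "bh"
  Position 2: 'e' from first, 'f' from second => "ef"
  Position 3: 'b' from first, 'f' from second => "bf"
Result: cfbhefbf

cfbhefbf


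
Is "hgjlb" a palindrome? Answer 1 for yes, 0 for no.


Input: hgjlb
Reversed: bljgh
  Compare pos 0 ('h') with pos 4 ('b'): MISMATCH
  Compare pos 1 ('g') with pos 3 ('l'): MISMATCH
Result: not a palindrome

0


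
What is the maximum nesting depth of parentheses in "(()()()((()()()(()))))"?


Input: "(()()()((()()()(()))))"
Tracking depth:
  Position 0 '(': depth becomes 1
  Position 1 '(': depth becomes 2
  Position 2 ')': depth becomes 1
  Position 3 '(': depth becomes 2
  Position 4 ')': depth becomes 1
  Position 5 '(': depth becomes 2
  Position 6 ')': depth becomes 1
  Position 7 '(': depth becomes 2
  Position 8 '(': depth becomes 3
  Position 9 '(': depth becomes 4
  Position 10 ')': depth becomes 3
  Position 11 '(': depth becomes 4
  Position 12 ')': depth becomes 3
  Position 13 '(': depth becomes 4
  Position 14 ')': depth becomes 3
  Position 15 '(': depth becomes 4
  Position 16 '(': depth becomes 5
  Position 17 ')': depth becomes 4
  Position 18 ')': depth becomes 3
  Position 19 ')': depth becomes 2
  Position 20 ')': depth becomes 1
  Position 21 ')': depth becomes 0
Maximum depth reached: 5

5


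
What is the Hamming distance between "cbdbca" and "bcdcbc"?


Comparing "cbdbca" and "bcdcbc" position by position:
  Position 0: 'c' vs 'b' => differ
  Position 1: 'b' vs 'c' => differ
  Position 2: 'd' vs 'd' => same
  Position 3: 'b' vs 'c' => differ
  Position 4: 'c' vs 'b' => differ
  Position 5: 'a' vs 'c' => differ
Total differences (Hamming distance): 5

5


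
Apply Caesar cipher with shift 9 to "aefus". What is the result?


Caesar cipher: shift "aefus" by 9
  'a' (pos 0) + 9 = pos 9 = 'j'
  'e' (pos 4) + 9 = pos 13 = 'n'
  'f' (pos 5) + 9 = pos 14 = 'o'
  'u' (pos 20) + 9 = pos 3 = 'd'
  's' (pos 18) + 9 = pos 1 = 'b'
Result: jnodb

jnodb


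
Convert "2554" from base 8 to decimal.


Input: "2554" in base 8
Positional expansion:
  Digit '2' (value 2) x 8^3 = 1024
  Digit '5' (value 5) x 8^2 = 320
  Digit '5' (value 5) x 8^1 = 40
  Digit '4' (value 4) x 8^0 = 4
Sum = 1388

1388


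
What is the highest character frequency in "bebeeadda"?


Input: bebeeadda
Character counts:
  'a': 2
  'b': 2
  'd': 2
  'e': 3
Maximum frequency: 3

3


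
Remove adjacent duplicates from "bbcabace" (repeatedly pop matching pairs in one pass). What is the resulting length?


Input: bbcabace
Stack-based adjacent duplicate removal:
  Read 'b': push. Stack: b
  Read 'b': matches stack top 'b' => pop. Stack: (empty)
  Read 'c': push. Stack: c
  Read 'a': push. Stack: ca
  Read 'b': push. Stack: cab
  Read 'a': push. Stack: caba
  Read 'c': push. Stack: cabac
  Read 'e': push. Stack: cabace
Final stack: "cabace" (length 6)

6


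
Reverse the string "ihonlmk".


Input: ihonlmk
Reading characters right to left:
  Position 6: 'k'
  Position 5: 'm'
  Position 4: 'l'
  Position 3: 'n'
  Position 2: 'o'
  Position 1: 'h'
  Position 0: 'i'
Reversed: kmlnohi

kmlnohi


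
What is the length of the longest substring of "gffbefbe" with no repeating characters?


Input: "gffbefbe"
Sliding window (track last position of each char):
  Position 0 ('g'): window [0,0] length 1 -- new best
  Position 1 ('f'): window [0,1] length 2 -- new best
  Position 2 ('f'): repeat (last at 1), move window start to 2
  Position 2 ('f'): window [2,2] length 1
  Position 3 ('b'): window [2,3] length 2
  Position 4 ('e'): window [2,4] length 3 -- new best
  Position 5 ('f'): repeat (last at 2), move window start to 3
  Position 5 ('f'): window [3,5] length 3
  Position 6 ('b'): repeat (last at 3), move window start to 4
  Position 6 ('b'): window [4,6] length 3
  Position 7 ('e'): repeat (last at 4), move window start to 5
  Position 7 ('e'): window [5,7] length 3
Longest substring with no repeats: "fbe" with length 3

3


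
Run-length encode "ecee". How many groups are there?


Input: ecee
Scanning for consecutive runs:
  Group 1: 'e' x 1 (positions 0-0)
  Group 2: 'c' x 1 (positions 1-1)
  Group 3: 'e' x 2 (positions 2-3)
Total groups: 3

3


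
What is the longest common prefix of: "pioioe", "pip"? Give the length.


Words: pioioe, pip
  Position 0: all 'p' => match
  Position 1: all 'i' => match
  Position 2: ('o', 'p') => mismatch, stop
LCP = "pi" (length 2)

2


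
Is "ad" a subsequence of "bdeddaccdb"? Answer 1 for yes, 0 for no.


Check if "ad" is a subsequence of "bdeddaccdb"
Greedy scan:
  Position 0 ('b'): no match needed
  Position 1 ('d'): no match needed
  Position 2 ('e'): no match needed
  Position 3 ('d'): no match needed
  Position 4 ('d'): no match needed
  Position 5 ('a'): matches sub[0] = 'a'
  Position 6 ('c'): no match needed
  Position 7 ('c'): no match needed
  Position 8 ('d'): matches sub[1] = 'd'
  Position 9 ('b'): no match needed
All 2 characters matched => is a subsequence

1


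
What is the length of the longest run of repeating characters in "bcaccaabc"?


Input: "bcaccaabc"
Scanning for longest run:
  Position 1 ('c'): new char, reset run to 1
  Position 2 ('a'): new char, reset run to 1
  Position 3 ('c'): new char, reset run to 1
  Position 4 ('c'): continues run of 'c', length=2
  Position 5 ('a'): new char, reset run to 1
  Position 6 ('a'): continues run of 'a', length=2
  Position 7 ('b'): new char, reset run to 1
  Position 8 ('c'): new char, reset run to 1
Longest run: 'c' with length 2

2


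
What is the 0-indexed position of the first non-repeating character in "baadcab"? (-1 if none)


Input: baadcab
Character frequencies:
  'a': 3
  'b': 2
  'c': 1
  'd': 1
Scanning left to right for freq == 1:
  Position 0 ('b'): freq=2, skip
  Position 1 ('a'): freq=3, skip
  Position 2 ('a'): freq=3, skip
  Position 3 ('d'): unique! => answer = 3

3


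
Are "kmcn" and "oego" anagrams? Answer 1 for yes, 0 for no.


Strings: "kmcn", "oego"
Sorted first:  ckmn
Sorted second: egoo
Differ at position 0: 'c' vs 'e' => not anagrams

0


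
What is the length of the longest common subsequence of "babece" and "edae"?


LCS of "babece" and "edae"
DP table:
           e    d    a    e
      0    0    0    0    0
  b   0    0    0    0    0
  a   0    0    0    1    1
  b   0    0    0    1    1
  e   0    1    1    1    2
  c   0    1    1    1    2
  e   0    1    1    1    2
LCS length = dp[6][4] = 2

2


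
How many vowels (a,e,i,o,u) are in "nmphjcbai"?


Input: nmphjcbai
Checking each character:
  'n' at position 0: consonant
  'm' at position 1: consonant
  'p' at position 2: consonant
  'h' at position 3: consonant
  'j' at position 4: consonant
  'c' at position 5: consonant
  'b' at position 6: consonant
  'a' at position 7: vowel (running total: 1)
  'i' at position 8: vowel (running total: 2)
Total vowels: 2

2


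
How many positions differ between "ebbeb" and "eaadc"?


Comparing "ebbeb" and "eaadc" position by position:
  Position 0: 'e' vs 'e' => same
  Position 1: 'b' vs 'a' => DIFFER
  Position 2: 'b' vs 'a' => DIFFER
  Position 3: 'e' vs 'd' => DIFFER
  Position 4: 'b' vs 'c' => DIFFER
Positions that differ: 4

4


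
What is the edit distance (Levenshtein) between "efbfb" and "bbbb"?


Computing edit distance: "efbfb" -> "bbbb"
DP table:
           b    b    b    b
      0    1    2    3    4
  e   1    1    2    3    4
  f   2    2    2    3    4
  b   3    2    2    2    3
  f   4    3    3    3    3
  b   5    4    3    3    3
Edit distance = dp[5][4] = 3

3


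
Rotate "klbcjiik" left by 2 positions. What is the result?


Input: "klbcjiik", rotate left by 2
First 2 characters: "kl"
Remaining characters: "bcjiik"
Concatenate remaining + first: "bcjiik" + "kl" = "bcjiikkl"

bcjiikkl


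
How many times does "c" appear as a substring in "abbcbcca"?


Searching for "c" in "abbcbcca"
Scanning each position:
  Position 0: "a" => no
  Position 1: "b" => no
  Position 2: "b" => no
  Position 3: "c" => MATCH
  Position 4: "b" => no
  Position 5: "c" => MATCH
  Position 6: "c" => MATCH
  Position 7: "a" => no
Total occurrences: 3

3


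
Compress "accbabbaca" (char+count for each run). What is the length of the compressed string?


Input: accbabbaca
Runs:
  'a' x 1 => "a1"
  'c' x 2 => "c2"
  'b' x 1 => "b1"
  'a' x 1 => "a1"
  'b' x 2 => "b2"
  'a' x 1 => "a1"
  'c' x 1 => "c1"
  'a' x 1 => "a1"
Compressed: "a1c2b1a1b2a1c1a1"
Compressed length: 16

16


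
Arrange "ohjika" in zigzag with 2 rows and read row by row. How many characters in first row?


Zigzag "ohjika" into 2 rows:
Placing characters:
  'o' => row 0
  'h' => row 1
  'j' => row 0
  'i' => row 1
  'k' => row 0
  'a' => row 1
Rows:
  Row 0: "ojk"
  Row 1: "hia"
First row length: 3

3


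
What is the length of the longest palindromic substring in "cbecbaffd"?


Input: "cbecbaffd"
Checking substrings for palindromes:
  [6:8] "ff" (len 2) => palindrome
Longest palindromic substring: "ff" with length 2

2


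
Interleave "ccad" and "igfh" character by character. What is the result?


Interleaving "ccad" and "igfh":
  Position 0: 'c' from first, 'i' from second => "ci"
  Position 1: 'c' from first, 'g' from second => "cg"
  Position 2: 'a' from first, 'f' from second => "af"
  Position 3: 'd' from first, 'h' from second => "dh"
Result: cicgafdh

cicgafdh


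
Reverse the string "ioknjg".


Input: ioknjg
Reading characters right to left:
  Position 5: 'g'
  Position 4: 'j'
  Position 3: 'n'
  Position 2: 'k'
  Position 1: 'o'
  Position 0: 'i'
Reversed: gjnkoi

gjnkoi


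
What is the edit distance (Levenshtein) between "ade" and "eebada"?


Computing edit distance: "ade" -> "eebada"
DP table:
           e    e    b    a    d    a
      0    1    2    3    4    5    6
  a   1    1    2    3    3    4    5
  d   2    2    2    3    4    3    4
  e   3    2    2    3    4    4    4
Edit distance = dp[3][6] = 4

4


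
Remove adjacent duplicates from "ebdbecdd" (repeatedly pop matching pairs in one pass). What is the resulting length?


Input: ebdbecdd
Stack-based adjacent duplicate removal:
  Read 'e': push. Stack: e
  Read 'b': push. Stack: eb
  Read 'd': push. Stack: ebd
  Read 'b': push. Stack: ebdb
  Read 'e': push. Stack: ebdbe
  Read 'c': push. Stack: ebdbec
  Read 'd': push. Stack: ebdbecd
  Read 'd': matches stack top 'd' => pop. Stack: ebdbec
Final stack: "ebdbec" (length 6)

6


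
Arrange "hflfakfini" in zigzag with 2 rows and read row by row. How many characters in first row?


Zigzag "hflfakfini" into 2 rows:
Placing characters:
  'h' => row 0
  'f' => row 1
  'l' => row 0
  'f' => row 1
  'a' => row 0
  'k' => row 1
  'f' => row 0
  'i' => row 1
  'n' => row 0
  'i' => row 1
Rows:
  Row 0: "hlafn"
  Row 1: "ffkii"
First row length: 5

5


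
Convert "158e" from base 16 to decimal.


Input: "158e" in base 16
Positional expansion:
  Digit '1' (value 1) x 16^3 = 4096
  Digit '5' (value 5) x 16^2 = 1280
  Digit '8' (value 8) x 16^1 = 128
  Digit 'e' (value 14) x 16^0 = 14
Sum = 5518

5518


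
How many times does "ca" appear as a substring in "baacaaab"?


Searching for "ca" in "baacaaab"
Scanning each position:
  Position 0: "ba" => no
  Position 1: "aa" => no
  Position 2: "ac" => no
  Position 3: "ca" => MATCH
  Position 4: "aa" => no
  Position 5: "aa" => no
  Position 6: "ab" => no
Total occurrences: 1

1


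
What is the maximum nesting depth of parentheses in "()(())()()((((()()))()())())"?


Input: "()(())()()((((()()))()())())"
Tracking depth:
  Position 0 '(': depth becomes 1
  Position 1 ')': depth becomes 0
  Position 2 '(': depth becomes 1
  Position 3 '(': depth becomes 2
  Position 4 ')': depth becomes 1
  Position 5 ')': depth becomes 0
  Position 6 '(': depth becomes 1
  Position 7 ')': depth becomes 0
  Position 8 '(': depth becomes 1
  Position 9 ')': depth becomes 0
  Position 10 '(': depth becomes 1
  Position 11 '(': depth becomes 2
  Position 12 '(': depth becomes 3
  Position 13 '(': depth becomes 4
  Position 14 '(': depth becomes 5
  Position 15 ')': depth becomes 4
  Position 16 '(': depth becomes 5
  Position 17 ')': depth becomes 4
  Position 18 ')': depth becomes 3
  Position 19 ')': depth becomes 2
  Position 20 '(': depth becomes 3
  Position 21 ')': depth becomes 2
  Position 22 '(': depth becomes 3
  Position 23 ')': depth becomes 2
  Position 24 ')': depth becomes 1
  Position 25 '(': depth becomes 2
  Position 26 ')': depth becomes 1
  Position 27 ')': depth becomes 0
Maximum depth reached: 5

5


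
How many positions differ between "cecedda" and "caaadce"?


Comparing "cecedda" and "caaadce" position by position:
  Position 0: 'c' vs 'c' => same
  Position 1: 'e' vs 'a' => DIFFER
  Position 2: 'c' vs 'a' => DIFFER
  Position 3: 'e' vs 'a' => DIFFER
  Position 4: 'd' vs 'd' => same
  Position 5: 'd' vs 'c' => DIFFER
  Position 6: 'a' vs 'e' => DIFFER
Positions that differ: 5

5


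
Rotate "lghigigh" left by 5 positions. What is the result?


Input: "lghigigh", rotate left by 5
First 5 characters: "lghig"
Remaining characters: "igh"
Concatenate remaining + first: "igh" + "lghig" = "ighlghig"

ighlghig


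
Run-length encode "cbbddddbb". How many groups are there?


Input: cbbddddbb
Scanning for consecutive runs:
  Group 1: 'c' x 1 (positions 0-0)
  Group 2: 'b' x 2 (positions 1-2)
  Group 3: 'd' x 4 (positions 3-6)
  Group 4: 'b' x 2 (positions 7-8)
Total groups: 4

4


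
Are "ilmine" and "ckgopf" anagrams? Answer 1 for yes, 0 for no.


Strings: "ilmine", "ckgopf"
Sorted first:  eiilmn
Sorted second: cfgkop
Differ at position 0: 'e' vs 'c' => not anagrams

0


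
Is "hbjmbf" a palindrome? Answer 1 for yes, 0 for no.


Input: hbjmbf
Reversed: fbmjbh
  Compare pos 0 ('h') with pos 5 ('f'): MISMATCH
  Compare pos 1 ('b') with pos 4 ('b'): match
  Compare pos 2 ('j') with pos 3 ('m'): MISMATCH
Result: not a palindrome

0


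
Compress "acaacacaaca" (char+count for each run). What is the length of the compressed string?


Input: acaacacaaca
Runs:
  'a' x 1 => "a1"
  'c' x 1 => "c1"
  'a' x 2 => "a2"
  'c' x 1 => "c1"
  'a' x 1 => "a1"
  'c' x 1 => "c1"
  'a' x 2 => "a2"
  'c' x 1 => "c1"
  'a' x 1 => "a1"
Compressed: "a1c1a2c1a1c1a2c1a1"
Compressed length: 18

18


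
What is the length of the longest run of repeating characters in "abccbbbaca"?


Input: "abccbbbaca"
Scanning for longest run:
  Position 1 ('b'): new char, reset run to 1
  Position 2 ('c'): new char, reset run to 1
  Position 3 ('c'): continues run of 'c', length=2
  Position 4 ('b'): new char, reset run to 1
  Position 5 ('b'): continues run of 'b', length=2
  Position 6 ('b'): continues run of 'b', length=3
  Position 7 ('a'): new char, reset run to 1
  Position 8 ('c'): new char, reset run to 1
  Position 9 ('a'): new char, reset run to 1
Longest run: 'b' with length 3

3


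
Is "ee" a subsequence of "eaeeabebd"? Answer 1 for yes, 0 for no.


Check if "ee" is a subsequence of "eaeeabebd"
Greedy scan:
  Position 0 ('e'): matches sub[0] = 'e'
  Position 1 ('a'): no match needed
  Position 2 ('e'): matches sub[1] = 'e'
  Position 3 ('e'): no match needed
  Position 4 ('a'): no match needed
  Position 5 ('b'): no match needed
  Position 6 ('e'): no match needed
  Position 7 ('b'): no match needed
  Position 8 ('d'): no match needed
All 2 characters matched => is a subsequence

1


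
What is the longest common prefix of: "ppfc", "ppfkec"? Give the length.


Words: ppfc, ppfkec
  Position 0: all 'p' => match
  Position 1: all 'p' => match
  Position 2: all 'f' => match
  Position 3: ('c', 'k') => mismatch, stop
LCP = "ppf" (length 3)

3


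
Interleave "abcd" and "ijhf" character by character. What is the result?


Interleaving "abcd" and "ijhf":
  Position 0: 'a' from first, 'i' from second => "ai"
  Position 1: 'b' from first, 'j' from second => "bj"
  Position 2: 'c' from first, 'h' from second => "ch"
  Position 3: 'd' from first, 'f' from second => "df"
Result: aibjchdf

aibjchdf


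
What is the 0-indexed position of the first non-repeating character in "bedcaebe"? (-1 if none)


Input: bedcaebe
Character frequencies:
  'a': 1
  'b': 2
  'c': 1
  'd': 1
  'e': 3
Scanning left to right for freq == 1:
  Position 0 ('b'): freq=2, skip
  Position 1 ('e'): freq=3, skip
  Position 2 ('d'): unique! => answer = 2

2


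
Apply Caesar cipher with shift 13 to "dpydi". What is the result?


Caesar cipher: shift "dpydi" by 13
  'd' (pos 3) + 13 = pos 16 = 'q'
  'p' (pos 15) + 13 = pos 2 = 'c'
  'y' (pos 24) + 13 = pos 11 = 'l'
  'd' (pos 3) + 13 = pos 16 = 'q'
  'i' (pos 8) + 13 = pos 21 = 'v'
Result: qclqv

qclqv


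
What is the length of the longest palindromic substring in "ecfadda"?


Input: "ecfadda"
Checking substrings for palindromes:
  [3:7] "adda" (len 4) => palindrome
  [4:6] "dd" (len 2) => palindrome
Longest palindromic substring: "adda" with length 4

4


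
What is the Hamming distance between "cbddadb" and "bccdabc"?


Comparing "cbddadb" and "bccdabc" position by position:
  Position 0: 'c' vs 'b' => differ
  Position 1: 'b' vs 'c' => differ
  Position 2: 'd' vs 'c' => differ
  Position 3: 'd' vs 'd' => same
  Position 4: 'a' vs 'a' => same
  Position 5: 'd' vs 'b' => differ
  Position 6: 'b' vs 'c' => differ
Total differences (Hamming distance): 5

5


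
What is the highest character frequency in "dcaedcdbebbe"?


Input: dcaedcdbebbe
Character counts:
  'a': 1
  'b': 3
  'c': 2
  'd': 3
  'e': 3
Maximum frequency: 3

3


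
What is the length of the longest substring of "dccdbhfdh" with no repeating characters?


Input: "dccdbhfdh"
Sliding window (track last position of each char):
  Position 0 ('d'): window [0,0] length 1 -- new best
  Position 1 ('c'): window [0,1] length 2 -- new best
  Position 2 ('c'): repeat (last at 1), move window start to 2
  Position 2 ('c'): window [2,2] length 1
  Position 3 ('d'): window [2,3] length 2
  Position 4 ('b'): window [2,4] length 3 -- new best
  Position 5 ('h'): window [2,5] length 4 -- new best
  Position 6 ('f'): window [2,6] length 5 -- new best
  Position 7 ('d'): repeat (last at 3), move window start to 4
  Position 7 ('d'): window [4,7] length 4
  Position 8 ('h'): repeat (last at 5), move window start to 6
  Position 8 ('h'): window [6,8] length 3
Longest substring with no repeats: "cdbhf" with length 5

5


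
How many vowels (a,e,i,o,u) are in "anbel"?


Input: anbel
Checking each character:
  'a' at position 0: vowel (running total: 1)
  'n' at position 1: consonant
  'b' at position 2: consonant
  'e' at position 3: vowel (running total: 2)
  'l' at position 4: consonant
Total vowels: 2

2


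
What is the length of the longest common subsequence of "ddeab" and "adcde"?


LCS of "ddeab" and "adcde"
DP table:
           a    d    c    d    e
      0    0    0    0    0    0
  d   0    0    1    1    1    1
  d   0    0    1    1    2    2
  e   0    0    1    1    2    3
  a   0    1    1    1    2    3
  b   0    1    1    1    2    3
LCS length = dp[5][5] = 3

3


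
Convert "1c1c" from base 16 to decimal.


Input: "1c1c" in base 16
Positional expansion:
  Digit '1' (value 1) x 16^3 = 4096
  Digit 'c' (value 12) x 16^2 = 3072
  Digit '1' (value 1) x 16^1 = 16
  Digit 'c' (value 12) x 16^0 = 12
Sum = 7196

7196


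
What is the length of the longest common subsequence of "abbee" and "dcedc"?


LCS of "abbee" and "dcedc"
DP table:
           d    c    e    d    c
      0    0    0    0    0    0
  a   0    0    0    0    0    0
  b   0    0    0    0    0    0
  b   0    0    0    0    0    0
  e   0    0    0    1    1    1
  e   0    0    0    1    1    1
LCS length = dp[5][5] = 1

1


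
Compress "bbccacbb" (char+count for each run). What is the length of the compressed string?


Input: bbccacbb
Runs:
  'b' x 2 => "b2"
  'c' x 2 => "c2"
  'a' x 1 => "a1"
  'c' x 1 => "c1"
  'b' x 2 => "b2"
Compressed: "b2c2a1c1b2"
Compressed length: 10

10


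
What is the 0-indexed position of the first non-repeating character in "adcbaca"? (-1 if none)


Input: adcbaca
Character frequencies:
  'a': 3
  'b': 1
  'c': 2
  'd': 1
Scanning left to right for freq == 1:
  Position 0 ('a'): freq=3, skip
  Position 1 ('d'): unique! => answer = 1

1


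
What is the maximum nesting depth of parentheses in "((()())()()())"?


Input: "((()())()()())"
Tracking depth:
  Position 0 '(': depth becomes 1
  Position 1 '(': depth becomes 2
  Position 2 '(': depth becomes 3
  Position 3 ')': depth becomes 2
  Position 4 '(': depth becomes 3
  Position 5 ')': depth becomes 2
  Position 6 ')': depth becomes 1
  Position 7 '(': depth becomes 2
  Position 8 ')': depth becomes 1
  Position 9 '(': depth becomes 2
  Position 10 ')': depth becomes 1
  Position 11 '(': depth becomes 2
  Position 12 ')': depth becomes 1
  Position 13 ')': depth becomes 0
Maximum depth reached: 3

3


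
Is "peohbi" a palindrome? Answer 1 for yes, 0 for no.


Input: peohbi
Reversed: ibhoep
  Compare pos 0 ('p') with pos 5 ('i'): MISMATCH
  Compare pos 1 ('e') with pos 4 ('b'): MISMATCH
  Compare pos 2 ('o') with pos 3 ('h'): MISMATCH
Result: not a palindrome

0


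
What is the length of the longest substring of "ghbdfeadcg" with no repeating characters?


Input: "ghbdfeadcg"
Sliding window (track last position of each char):
  Position 0 ('g'): window [0,0] length 1 -- new best
  Position 1 ('h'): window [0,1] length 2 -- new best
  Position 2 ('b'): window [0,2] length 3 -- new best
  Position 3 ('d'): window [0,3] length 4 -- new best
  Position 4 ('f'): window [0,4] length 5 -- new best
  Position 5 ('e'): window [0,5] length 6 -- new best
  Position 6 ('a'): window [0,6] length 7 -- new best
  Position 7 ('d'): repeat (last at 3), move window start to 4
  Position 7 ('d'): window [4,7] length 4
  Position 8 ('c'): window [4,8] length 5
  Position 9 ('g'): window [4,9] length 6
Longest substring with no repeats: "ghbdfea" with length 7

7


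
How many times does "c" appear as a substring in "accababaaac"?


Searching for "c" in "accababaaac"
Scanning each position:
  Position 0: "a" => no
  Position 1: "c" => MATCH
  Position 2: "c" => MATCH
  Position 3: "a" => no
  Position 4: "b" => no
  Position 5: "a" => no
  Position 6: "b" => no
  Position 7: "a" => no
  Position 8: "a" => no
  Position 9: "a" => no
  Position 10: "c" => MATCH
Total occurrences: 3

3


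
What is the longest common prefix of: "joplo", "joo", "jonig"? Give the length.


Words: joplo, joo, jonig
  Position 0: all 'j' => match
  Position 1: all 'o' => match
  Position 2: ('p', 'o', 'n') => mismatch, stop
LCP = "jo" (length 2)

2


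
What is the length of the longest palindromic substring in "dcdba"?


Input: "dcdba"
Checking substrings for palindromes:
  [0:3] "dcd" (len 3) => palindrome
Longest palindromic substring: "dcd" with length 3

3


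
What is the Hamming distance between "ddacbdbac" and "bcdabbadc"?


Comparing "ddacbdbac" and "bcdabbadc" position by position:
  Position 0: 'd' vs 'b' => differ
  Position 1: 'd' vs 'c' => differ
  Position 2: 'a' vs 'd' => differ
  Position 3: 'c' vs 'a' => differ
  Position 4: 'b' vs 'b' => same
  Position 5: 'd' vs 'b' => differ
  Position 6: 'b' vs 'a' => differ
  Position 7: 'a' vs 'd' => differ
  Position 8: 'c' vs 'c' => same
Total differences (Hamming distance): 7

7


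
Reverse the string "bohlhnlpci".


Input: bohlhnlpci
Reading characters right to left:
  Position 9: 'i'
  Position 8: 'c'
  Position 7: 'p'
  Position 6: 'l'
  Position 5: 'n'
  Position 4: 'h'
  Position 3: 'l'
  Position 2: 'h'
  Position 1: 'o'
  Position 0: 'b'
Reversed: icplnhlhob

icplnhlhob


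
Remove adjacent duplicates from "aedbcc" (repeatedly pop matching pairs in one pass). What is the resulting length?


Input: aedbcc
Stack-based adjacent duplicate removal:
  Read 'a': push. Stack: a
  Read 'e': push. Stack: ae
  Read 'd': push. Stack: aed
  Read 'b': push. Stack: aedb
  Read 'c': push. Stack: aedbc
  Read 'c': matches stack top 'c' => pop. Stack: aedb
Final stack: "aedb" (length 4)

4


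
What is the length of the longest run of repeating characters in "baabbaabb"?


Input: "baabbaabb"
Scanning for longest run:
  Position 1 ('a'): new char, reset run to 1
  Position 2 ('a'): continues run of 'a', length=2
  Position 3 ('b'): new char, reset run to 1
  Position 4 ('b'): continues run of 'b', length=2
  Position 5 ('a'): new char, reset run to 1
  Position 6 ('a'): continues run of 'a', length=2
  Position 7 ('b'): new char, reset run to 1
  Position 8 ('b'): continues run of 'b', length=2
Longest run: 'a' with length 2

2


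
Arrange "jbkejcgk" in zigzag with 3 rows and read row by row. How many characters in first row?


Zigzag "jbkejcgk" into 3 rows:
Placing characters:
  'j' => row 0
  'b' => row 1
  'k' => row 2
  'e' => row 1
  'j' => row 0
  'c' => row 1
  'g' => row 2
  'k' => row 1
Rows:
  Row 0: "jj"
  Row 1: "beck"
  Row 2: "kg"
First row length: 2

2


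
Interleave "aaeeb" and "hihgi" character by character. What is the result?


Interleaving "aaeeb" and "hihgi":
  Position 0: 'a' from first, 'h' from second => "ah"
  Position 1: 'a' from first, 'i' from second => "ai"
  Position 2: 'e' from first, 'h' from second => "eh"
  Position 3: 'e' from first, 'g' from second => "eg"
  Position 4: 'b' from first, 'i' from second => "bi"
Result: ahaiehegbi

ahaiehegbi


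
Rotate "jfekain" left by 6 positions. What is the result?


Input: "jfekain", rotate left by 6
First 6 characters: "jfekai"
Remaining characters: "n"
Concatenate remaining + first: "n" + "jfekai" = "njfekai"

njfekai


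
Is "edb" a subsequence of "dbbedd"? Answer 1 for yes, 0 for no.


Check if "edb" is a subsequence of "dbbedd"
Greedy scan:
  Position 0 ('d'): no match needed
  Position 1 ('b'): no match needed
  Position 2 ('b'): no match needed
  Position 3 ('e'): matches sub[0] = 'e'
  Position 4 ('d'): matches sub[1] = 'd'
  Position 5 ('d'): no match needed
Only matched 2/3 characters => not a subsequence

0


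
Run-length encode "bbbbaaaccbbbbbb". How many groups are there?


Input: bbbbaaaccbbbbbb
Scanning for consecutive runs:
  Group 1: 'b' x 4 (positions 0-3)
  Group 2: 'a' x 3 (positions 4-6)
  Group 3: 'c' x 2 (positions 7-8)
  Group 4: 'b' x 6 (positions 9-14)
Total groups: 4

4


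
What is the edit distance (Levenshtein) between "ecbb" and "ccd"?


Computing edit distance: "ecbb" -> "ccd"
DP table:
           c    c    d
      0    1    2    3
  e   1    1    2    3
  c   2    1    1    2
  b   3    2    2    2
  b   4    3    3    3
Edit distance = dp[4][3] = 3

3


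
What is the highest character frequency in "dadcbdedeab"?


Input: dadcbdedeab
Character counts:
  'a': 2
  'b': 2
  'c': 1
  'd': 4
  'e': 2
Maximum frequency: 4

4


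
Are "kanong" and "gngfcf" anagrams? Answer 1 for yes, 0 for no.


Strings: "kanong", "gngfcf"
Sorted first:  agknno
Sorted second: cffggn
Differ at position 0: 'a' vs 'c' => not anagrams

0


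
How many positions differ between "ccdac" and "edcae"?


Comparing "ccdac" and "edcae" position by position:
  Position 0: 'c' vs 'e' => DIFFER
  Position 1: 'c' vs 'd' => DIFFER
  Position 2: 'd' vs 'c' => DIFFER
  Position 3: 'a' vs 'a' => same
  Position 4: 'c' vs 'e' => DIFFER
Positions that differ: 4

4


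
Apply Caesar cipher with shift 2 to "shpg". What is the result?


Caesar cipher: shift "shpg" by 2
  's' (pos 18) + 2 = pos 20 = 'u'
  'h' (pos 7) + 2 = pos 9 = 'j'
  'p' (pos 15) + 2 = pos 17 = 'r'
  'g' (pos 6) + 2 = pos 8 = 'i'
Result: ujri

ujri


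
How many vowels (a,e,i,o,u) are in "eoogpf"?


Input: eoogpf
Checking each character:
  'e' at position 0: vowel (running total: 1)
  'o' at position 1: vowel (running total: 2)
  'o' at position 2: vowel (running total: 3)
  'g' at position 3: consonant
  'p' at position 4: consonant
  'f' at position 5: consonant
Total vowels: 3

3


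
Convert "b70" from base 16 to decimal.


Input: "b70" in base 16
Positional expansion:
  Digit 'b' (value 11) x 16^2 = 2816
  Digit '7' (value 7) x 16^1 = 112
  Digit '0' (value 0) x 16^0 = 0
Sum = 2928

2928


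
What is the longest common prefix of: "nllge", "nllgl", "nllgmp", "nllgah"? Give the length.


Words: nllge, nllgl, nllgmp, nllgah
  Position 0: all 'n' => match
  Position 1: all 'l' => match
  Position 2: all 'l' => match
  Position 3: all 'g' => match
  Position 4: ('e', 'l', 'm', 'a') => mismatch, stop
LCP = "nllg" (length 4)

4


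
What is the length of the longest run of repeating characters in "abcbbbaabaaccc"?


Input: "abcbbbaabaaccc"
Scanning for longest run:
  Position 1 ('b'): new char, reset run to 1
  Position 2 ('c'): new char, reset run to 1
  Position 3 ('b'): new char, reset run to 1
  Position 4 ('b'): continues run of 'b', length=2
  Position 5 ('b'): continues run of 'b', length=3
  Position 6 ('a'): new char, reset run to 1
  Position 7 ('a'): continues run of 'a', length=2
  Position 8 ('b'): new char, reset run to 1
  Position 9 ('a'): new char, reset run to 1
  Position 10 ('a'): continues run of 'a', length=2
  Position 11 ('c'): new char, reset run to 1
  Position 12 ('c'): continues run of 'c', length=2
  Position 13 ('c'): continues run of 'c', length=3
Longest run: 'b' with length 3

3


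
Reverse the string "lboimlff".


Input: lboimlff
Reading characters right to left:
  Position 7: 'f'
  Position 6: 'f'
  Position 5: 'l'
  Position 4: 'm'
  Position 3: 'i'
  Position 2: 'o'
  Position 1: 'b'
  Position 0: 'l'
Reversed: fflmiobl

fflmiobl


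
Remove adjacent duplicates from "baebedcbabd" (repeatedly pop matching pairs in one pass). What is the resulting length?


Input: baebedcbabd
Stack-based adjacent duplicate removal:
  Read 'b': push. Stack: b
  Read 'a': push. Stack: ba
  Read 'e': push. Stack: bae
  Read 'b': push. Stack: baeb
  Read 'e': push. Stack: baebe
  Read 'd': push. Stack: baebed
  Read 'c': push. Stack: baebedc
  Read 'b': push. Stack: baebedcb
  Read 'a': push. Stack: baebedcba
  Read 'b': push. Stack: baebedcbab
  Read 'd': push. Stack: baebedcbabd
Final stack: "baebedcbabd" (length 11)

11


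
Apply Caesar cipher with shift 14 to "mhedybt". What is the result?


Caesar cipher: shift "mhedybt" by 14
  'm' (pos 12) + 14 = pos 0 = 'a'
  'h' (pos 7) + 14 = pos 21 = 'v'
  'e' (pos 4) + 14 = pos 18 = 's'
  'd' (pos 3) + 14 = pos 17 = 'r'
  'y' (pos 24) + 14 = pos 12 = 'm'
  'b' (pos 1) + 14 = pos 15 = 'p'
  't' (pos 19) + 14 = pos 7 = 'h'
Result: avsrmph

avsrmph


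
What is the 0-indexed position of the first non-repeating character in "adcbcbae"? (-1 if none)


Input: adcbcbae
Character frequencies:
  'a': 2
  'b': 2
  'c': 2
  'd': 1
  'e': 1
Scanning left to right for freq == 1:
  Position 0 ('a'): freq=2, skip
  Position 1 ('d'): unique! => answer = 1

1


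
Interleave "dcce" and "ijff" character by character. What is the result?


Interleaving "dcce" and "ijff":
  Position 0: 'd' from first, 'i' from second => "di"
  Position 1: 'c' from first, 'j' from second => "cj"
  Position 2: 'c' from first, 'f' from second => "cf"
  Position 3: 'e' from first, 'f' from second => "ef"
Result: dicjcfef

dicjcfef


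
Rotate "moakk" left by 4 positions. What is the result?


Input: "moakk", rotate left by 4
First 4 characters: "moak"
Remaining characters: "k"
Concatenate remaining + first: "k" + "moak" = "kmoak"

kmoak


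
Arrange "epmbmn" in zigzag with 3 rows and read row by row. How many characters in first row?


Zigzag "epmbmn" into 3 rows:
Placing characters:
  'e' => row 0
  'p' => row 1
  'm' => row 2
  'b' => row 1
  'm' => row 0
  'n' => row 1
Rows:
  Row 0: "em"
  Row 1: "pbn"
  Row 2: "m"
First row length: 2

2


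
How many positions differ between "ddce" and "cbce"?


Comparing "ddce" and "cbce" position by position:
  Position 0: 'd' vs 'c' => DIFFER
  Position 1: 'd' vs 'b' => DIFFER
  Position 2: 'c' vs 'c' => same
  Position 3: 'e' vs 'e' => same
Positions that differ: 2

2


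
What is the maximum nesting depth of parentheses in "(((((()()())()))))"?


Input: "(((((()()())()))))"
Tracking depth:
  Position 0 '(': depth becomes 1
  Position 1 '(': depth becomes 2
  Position 2 '(': depth becomes 3
  Position 3 '(': depth becomes 4
  Position 4 '(': depth becomes 5
  Position 5 '(': depth becomes 6
  Position 6 ')': depth becomes 5
  Position 7 '(': depth becomes 6
  Position 8 ')': depth becomes 5
  Position 9 '(': depth becomes 6
  Position 10 ')': depth becomes 5
  Position 11 ')': depth becomes 4
  Position 12 '(': depth becomes 5
  Position 13 ')': depth becomes 4
  Position 14 ')': depth becomes 3
  Position 15 ')': depth becomes 2
  Position 16 ')': depth becomes 1
  Position 17 ')': depth becomes 0
Maximum depth reached: 6

6


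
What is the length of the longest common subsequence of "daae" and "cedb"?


LCS of "daae" and "cedb"
DP table:
           c    e    d    b
      0    0    0    0    0
  d   0    0    0    1    1
  a   0    0    0    1    1
  a   0    0    0    1    1
  e   0    0    1    1    1
LCS length = dp[4][4] = 1

1


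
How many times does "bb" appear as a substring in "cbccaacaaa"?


Searching for "bb" in "cbccaacaaa"
Scanning each position:
  Position 0: "cb" => no
  Position 1: "bc" => no
  Position 2: "cc" => no
  Position 3: "ca" => no
  Position 4: "aa" => no
  Position 5: "ac" => no
  Position 6: "ca" => no
  Position 7: "aa" => no
  Position 8: "aa" => no
Total occurrences: 0

0


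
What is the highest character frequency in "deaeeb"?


Input: deaeeb
Character counts:
  'a': 1
  'b': 1
  'd': 1
  'e': 3
Maximum frequency: 3

3


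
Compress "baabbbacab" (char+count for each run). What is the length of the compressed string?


Input: baabbbacab
Runs:
  'b' x 1 => "b1"
  'a' x 2 => "a2"
  'b' x 3 => "b3"
  'a' x 1 => "a1"
  'c' x 1 => "c1"
  'a' x 1 => "a1"
  'b' x 1 => "b1"
Compressed: "b1a2b3a1c1a1b1"
Compressed length: 14

14


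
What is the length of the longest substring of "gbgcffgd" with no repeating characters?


Input: "gbgcffgd"
Sliding window (track last position of each char):
  Position 0 ('g'): window [0,0] length 1 -- new best
  Position 1 ('b'): window [0,1] length 2 -- new best
  Position 2 ('g'): repeat (last at 0), move window start to 1
  Position 2 ('g'): window [1,2] length 2
  Position 3 ('c'): window [1,3] length 3 -- new best
  Position 4 ('f'): window [1,4] length 4 -- new best
  Position 5 ('f'): repeat (last at 4), move window start to 5
  Position 5 ('f'): window [5,5] length 1
  Position 6 ('g'): window [5,6] length 2
  Position 7 ('d'): window [5,7] length 3
Longest substring with no repeats: "bgcf" with length 4

4


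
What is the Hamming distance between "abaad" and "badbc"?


Comparing "abaad" and "badbc" position by position:
  Position 0: 'a' vs 'b' => differ
  Position 1: 'b' vs 'a' => differ
  Position 2: 'a' vs 'd' => differ
  Position 3: 'a' vs 'b' => differ
  Position 4: 'd' vs 'c' => differ
Total differences (Hamming distance): 5

5


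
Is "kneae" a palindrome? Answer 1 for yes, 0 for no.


Input: kneae
Reversed: eaenk
  Compare pos 0 ('k') with pos 4 ('e'): MISMATCH
  Compare pos 1 ('n') with pos 3 ('a'): MISMATCH
Result: not a palindrome

0


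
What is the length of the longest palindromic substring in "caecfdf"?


Input: "caecfdf"
Checking substrings for palindromes:
  [4:7] "fdf" (len 3) => palindrome
Longest palindromic substring: "fdf" with length 3

3


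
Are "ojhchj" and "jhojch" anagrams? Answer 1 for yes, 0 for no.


Strings: "ojhchj", "jhojch"
Sorted first:  chhjjo
Sorted second: chhjjo
Sorted forms match => anagrams

1


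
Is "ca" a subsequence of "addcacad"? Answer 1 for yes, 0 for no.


Check if "ca" is a subsequence of "addcacad"
Greedy scan:
  Position 0 ('a'): no match needed
  Position 1 ('d'): no match needed
  Position 2 ('d'): no match needed
  Position 3 ('c'): matches sub[0] = 'c'
  Position 4 ('a'): matches sub[1] = 'a'
  Position 5 ('c'): no match needed
  Position 6 ('a'): no match needed
  Position 7 ('d'): no match needed
All 2 characters matched => is a subsequence

1


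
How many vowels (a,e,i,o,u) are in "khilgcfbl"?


Input: khilgcfbl
Checking each character:
  'k' at position 0: consonant
  'h' at position 1: consonant
  'i' at position 2: vowel (running total: 1)
  'l' at position 3: consonant
  'g' at position 4: consonant
  'c' at position 5: consonant
  'f' at position 6: consonant
  'b' at position 7: consonant
  'l' at position 8: consonant
Total vowels: 1

1


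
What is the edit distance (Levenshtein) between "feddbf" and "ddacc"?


Computing edit distance: "feddbf" -> "ddacc"
DP table:
           d    d    a    c    c
      0    1    2    3    4    5
  f   1    1    2    3    4    5
  e   2    2    2    3    4    5
  d   3    2    2    3    4    5
  d   4    3    2    3    4    5
  b   5    4    3    3    4    5
  f   6    5    4    4    4    5
Edit distance = dp[6][5] = 5

5


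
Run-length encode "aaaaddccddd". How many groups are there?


Input: aaaaddccddd
Scanning for consecutive runs:
  Group 1: 'a' x 4 (positions 0-3)
  Group 2: 'd' x 2 (positions 4-5)
  Group 3: 'c' x 2 (positions 6-7)
  Group 4: 'd' x 3 (positions 8-10)
Total groups: 4

4


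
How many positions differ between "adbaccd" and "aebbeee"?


Comparing "adbaccd" and "aebbeee" position by position:
  Position 0: 'a' vs 'a' => same
  Position 1: 'd' vs 'e' => DIFFER
  Position 2: 'b' vs 'b' => same
  Position 3: 'a' vs 'b' => DIFFER
  Position 4: 'c' vs 'e' => DIFFER
  Position 5: 'c' vs 'e' => DIFFER
  Position 6: 'd' vs 'e' => DIFFER
Positions that differ: 5

5


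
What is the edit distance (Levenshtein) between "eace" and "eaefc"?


Computing edit distance: "eace" -> "eaefc"
DP table:
           e    a    e    f    c
      0    1    2    3    4    5
  e   1    0    1    2    3    4
  a   2    1    0    1    2    3
  c   3    2    1    1    2    2
  e   4    3    2    1    2    3
Edit distance = dp[4][5] = 3

3


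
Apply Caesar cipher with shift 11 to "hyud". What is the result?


Caesar cipher: shift "hyud" by 11
  'h' (pos 7) + 11 = pos 18 = 's'
  'y' (pos 24) + 11 = pos 9 = 'j'
  'u' (pos 20) + 11 = pos 5 = 'f'
  'd' (pos 3) + 11 = pos 14 = 'o'
Result: sjfo

sjfo


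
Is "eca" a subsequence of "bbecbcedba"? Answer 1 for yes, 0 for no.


Check if "eca" is a subsequence of "bbecbcedba"
Greedy scan:
  Position 0 ('b'): no match needed
  Position 1 ('b'): no match needed
  Position 2 ('e'): matches sub[0] = 'e'
  Position 3 ('c'): matches sub[1] = 'c'
  Position 4 ('b'): no match needed
  Position 5 ('c'): no match needed
  Position 6 ('e'): no match needed
  Position 7 ('d'): no match needed
  Position 8 ('b'): no match needed
  Position 9 ('a'): matches sub[2] = 'a'
All 3 characters matched => is a subsequence

1
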